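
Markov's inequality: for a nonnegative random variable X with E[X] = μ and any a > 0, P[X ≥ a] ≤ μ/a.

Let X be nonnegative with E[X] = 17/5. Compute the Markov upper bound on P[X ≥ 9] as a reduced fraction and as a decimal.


μ = E[X] = 17/5, a = 9.
Markov: P[X ≥ 9] ≤ μ/a = (17/5)/9 = 17/45.
Numerically: ≈ 0.3778.
(Since a = 9 > μ = 3.4000, the bound 17/45 is < 1 and informative.)

P[X ≥ 9] ≤ 17/45 ≈ 0.3778.


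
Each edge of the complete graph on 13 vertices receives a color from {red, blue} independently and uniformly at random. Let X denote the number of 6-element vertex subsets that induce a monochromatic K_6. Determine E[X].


Let X = Σ_S X_S over the C(13, 6) = 1716 subsets S of size 6, where X_S = 1 if the K_6 on S is monochromatic.
For a fixed S, the K_6 on S has C(6, 2) = 15 edges. P[all 15 edges red] = (1/2)^15, and likewise for blue, so P[monochromatic] = 2·(1/2)^15 = 2^{1 − 15} = 1/16384.
By linearity: E[X] = C(13, 6) · 2^{1 − 15} = 1716 · 1/16384 = 429/4096.
Numerically: E[X] ≈ 0.10474.

E[X] = C(13,6)·2^(1−C(6,2)) = 429/4096 ≈ 0.10474.


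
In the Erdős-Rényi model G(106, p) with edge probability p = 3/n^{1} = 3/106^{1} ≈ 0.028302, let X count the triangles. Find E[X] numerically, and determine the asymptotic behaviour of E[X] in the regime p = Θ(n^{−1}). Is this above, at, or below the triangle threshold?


Number of potential triangles: C(106, 3) = 192920.
Each occurs with probability p³ ≈ (0.028302)³ ≈ 2.2669721e-05.
By linearity: E[X] = C(106, 3)·p³ ≈ 192920 · 2.2669721e-05 ≈ 4.37344.
Here α = 1, so p = 3/n is exactly at the triangle threshold p ~ 1/n. Asymptotically E[X] → c³/6 = 3³/6 = 9/2 ≈ 4.50000, a bounded constant. In this regime the triangle count is asymptotically Poisson(c³/6).

E[X] ≈ 4.37344; in regime p = Θ(1/n^{1}) E[X] stays bounded (at the triangle threshold p ~ 1/n).


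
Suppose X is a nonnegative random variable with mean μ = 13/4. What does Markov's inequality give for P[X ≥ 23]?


μ = E[X] = 13/4, a = 23.
Markov: P[X ≥ 23] ≤ μ/a = (13/4)/23 = 13/92.
Numerically: ≈ 0.141.
(Since a = 23 > μ = 3.250, the bound 13/92 is < 1 and informative.)

P[X ≥ 23] ≤ 13/92 ≈ 0.141.


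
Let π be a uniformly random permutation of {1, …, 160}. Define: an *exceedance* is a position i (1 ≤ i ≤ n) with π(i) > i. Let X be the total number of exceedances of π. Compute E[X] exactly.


Write X = Σ_{i=1}^{160} X_i, where X_i = 1_{π(i) > i}.
For each fixed i, π(i) is uniform over {1, …, 160} (marginal of a uniform permutation), so P[π(i) > i] = (n − i)/n. Summing: Σ_{i=1}^{160} (n − i)/n = (0 + 1 + … + 159)/160 = 160(160 − 1)/(2·160) = (160 − 1)/2.
Hence E[X] = Σ_{i=1}^{160} (160 − i)/160 = 159/2 ≈ 79.50000.

E[X] = 159/2 = 79.50000.


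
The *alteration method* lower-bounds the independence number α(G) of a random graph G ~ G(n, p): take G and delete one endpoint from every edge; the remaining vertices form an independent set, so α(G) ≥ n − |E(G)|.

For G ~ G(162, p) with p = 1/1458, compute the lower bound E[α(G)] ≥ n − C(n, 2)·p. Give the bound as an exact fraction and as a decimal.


E[|E(G)|] = C(162, 2)·p = 13041 · (1/1458) = 161/18.
E[α(G)] ≥ n − E[|E(G)|] = 162 − 161/18 = 2755/18.
Numerically: ≈ 153.05556.
(This is only a lower bound; the true E[α(G)] may be larger.)

E[α(G)] ≥ 2755/18 ≈ 153.05556.


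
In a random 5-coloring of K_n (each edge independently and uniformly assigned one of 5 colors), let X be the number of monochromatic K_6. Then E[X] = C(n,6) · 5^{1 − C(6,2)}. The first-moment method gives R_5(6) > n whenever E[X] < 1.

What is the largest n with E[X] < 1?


We need C(n, 6) · 5^{1 − 15} < 1, i.e. C(n, 6) < 5^{15 − 1} = 6103515625.
Check values of n near the boundary:
  n = 129: C(129, 6) = 5688177600; 5688177600 < 6103515625? YES
  n = 130: C(130, 6) = 5963412000; 5963412000 < 6103515625? YES
  n = 131: C(131, 6) = 6249655776; 6249655776 < 6103515625? NO
  n = 132: C(132, 6) = 6547258432; 6547258432 < 6103515625? NO
The largest n with C(n, 6) < 6103515625 is n = 130 (where E[X] = 47707296/48828125 ≈ 0.977045). Hence R_5(6) > 130, i.e. R_5(6) ≥ 131.

Largest n = 130; hence R_5(6) > 130.


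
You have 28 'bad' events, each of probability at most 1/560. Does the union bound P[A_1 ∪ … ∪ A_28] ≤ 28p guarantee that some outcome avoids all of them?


Union bound: P[∪_{i=1}^{28} A_i] ≤ Σ_i P[A_i] ≤ 28·p = 28·(1/560) = 1/20.
Numerically: 1/20 ≈ 0.05000.
Is 1/20 < 1? YES.
Since P[∪ A_i] ≤ 1/20 < 1, the complement has P[∩ A_i^c] ≥ 1 − 1/20 = 19/20 > 0, so some outcome avoids every A_i.

28·p = 1/20 ≈ 0.05000; existence CERTIFIED by the union bound.


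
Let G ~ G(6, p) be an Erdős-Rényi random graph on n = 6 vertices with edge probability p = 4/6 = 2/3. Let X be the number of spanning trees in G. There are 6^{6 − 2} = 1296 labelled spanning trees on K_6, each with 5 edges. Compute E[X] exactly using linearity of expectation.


K_6 has 6^{6 − 2} = 1296 labelled spanning trees.
For each such spanning tree H, let X_H = 1 if all 5 edges of H are present in G. Then P[X_H = 1] = p^{5} = (2/3)^{5} = 32/243.
By linearity: E[X] = Σ_H E[X_H] = 1296 · p^{5} = 1296 · 32/243 = 512/3.
Numerically: E[X] ≈ 171.

E[X] = 1296 · (2/3)^{5} = 512/3 ≈ 171.


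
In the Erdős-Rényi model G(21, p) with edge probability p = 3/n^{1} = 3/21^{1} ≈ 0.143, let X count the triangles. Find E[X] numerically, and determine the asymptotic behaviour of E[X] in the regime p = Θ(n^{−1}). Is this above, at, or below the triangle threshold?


Number of potential triangles: C(21, 3) = 1330.
Each occurs with probability p³ ≈ (0.143)³ ≈ 2.91545e-03.
By linearity: E[X] = C(21, 3)·p³ ≈ 1330 · 2.91545e-03 ≈ 3.878.
Here α = 1, so p = 3/n is exactly at the triangle threshold p ~ 1/n. Asymptotically E[X] → c³/6 = 3³/6 = 9/2 ≈ 4.500, a bounded constant. In this regime the triangle count is asymptotically Poisson(c³/6).

E[X] ≈ 3.878; in regime p = Θ(1/n^{1}) E[X] stays bounded (at the triangle threshold p ~ 1/n).


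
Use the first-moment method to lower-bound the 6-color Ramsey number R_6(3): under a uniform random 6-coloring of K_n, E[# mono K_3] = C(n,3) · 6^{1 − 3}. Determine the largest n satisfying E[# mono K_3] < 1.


We need C(n, 3) · 6^{1 − 3} < 1, i.e. C(n, 3) < 6^{3 − 1} = 36.
Check values of n near the boundary:
  n = 3: C(3, 3) = 1; 1 < 36? YES
  n = 4: C(4, 3) = 4; 4 < 36? YES
  n = 5: C(5, 3) = 10; 10 < 36? YES
  n = 6: C(6, 3) = 20; 20 < 36? YES
  n = 7: C(7, 3) = 35; 35 < 36? YES
  n = 8: C(8, 3) = 56; 56 < 36? NO
  n = 9: C(9, 3) = 84; 84 < 36? NO
The largest n with C(n, 3) < 36 is n = 7 (where E[X] = 35/36 ≈ 0.97222). Hence R_6(3) > 7, i.e. R_6(3) ≥ 8.

Largest n = 7; hence R_6(3) > 7.


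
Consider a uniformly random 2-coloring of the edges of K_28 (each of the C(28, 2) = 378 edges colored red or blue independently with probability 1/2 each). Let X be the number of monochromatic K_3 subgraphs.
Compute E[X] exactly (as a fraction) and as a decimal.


Let X = Σ_S X_S over the C(28, 3) = 3276 subsets S of size 3, where X_S = 1 if the K_3 on S is monochromatic.
For a fixed S, the K_3 on S has C(3, 2) = 3 edges. P[all 3 edges red] = (1/2)^3, and likewise for blue, so P[monochromatic] = 2·(1/2)^3 = 2^{1 − 3} = 1/4.
By linearity: E[X] = C(28, 3) · 2^{1 − 3} = 3276 · 1/4 = 819.
Numerically: E[X] ≈ 819.0000.

E[X] = C(28,3)·2^(1−C(3,2)) = 819 ≈ 819.0000.


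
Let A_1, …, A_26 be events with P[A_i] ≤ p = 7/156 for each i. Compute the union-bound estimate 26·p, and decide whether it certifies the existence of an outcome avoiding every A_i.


Union bound: P[∪_{i=1}^{26} A_i] ≤ Σ_i P[A_i] ≤ 26·p = 26·(7/156) = 7/6.
Numerically: 7/6 ≈ 1.167.
Is 7/6 < 1? NO.
Since the bound 7/6 is ≥ 1, the union bound is uninformative here; it does NOT by itself certify existence.

26·p = 7/6 ≈ 1.167; existence NOT certified by the union bound.


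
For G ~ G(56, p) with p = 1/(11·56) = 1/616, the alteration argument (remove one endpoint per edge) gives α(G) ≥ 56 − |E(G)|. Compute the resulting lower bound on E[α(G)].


E[|E(G)|] = C(56, 2)·p = 1540 · (1/616) = 5/2.
E[α(G)] ≥ n − E[|E(G)|] = 56 − 5/2 = 107/2.
Numerically: ≈ 53.50000.
(This is only a lower bound; the true E[α(G)] may be larger.)

E[α(G)] ≥ 107/2 ≈ 53.50000.


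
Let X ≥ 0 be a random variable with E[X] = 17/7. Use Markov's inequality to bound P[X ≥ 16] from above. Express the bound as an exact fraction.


μ = E[X] = 17/7, a = 16.
Markov: P[X ≥ 16] ≤ μ/a = (17/7)/16 = 17/112.
Numerically: ≈ 0.15179.
(Since a = 16 > μ = 2.42857, the bound 17/112 is < 1 and informative.)

P[X ≥ 16] ≤ 17/112 ≈ 0.15179.


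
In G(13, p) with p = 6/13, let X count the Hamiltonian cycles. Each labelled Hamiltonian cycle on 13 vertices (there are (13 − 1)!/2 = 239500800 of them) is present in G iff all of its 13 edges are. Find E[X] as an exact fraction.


K_13 has (13 − 1)!/2 = 239500800 labelled Hamiltonian cycles.
For each such Hamiltonian cycle H, let X_H = 1 if all 13 edges of H are present in G. Then P[X_H = 1] = p^{13} = (6/13)^{13} = 13060694016/302875106592253.
By linearity of expectation: E[X] = Σ_H E[X_H] = 239500800 · p^{13} = 239500800 · 13060694016/302875106592253 = 3128046665387212800/302875106592253.
Numerically: E[X] ≈ 1.033e+04.

E[X] = 239500800 · (6/13)^{13} = 3128046665387212800/302875106592253 ≈ 1.033e+04.


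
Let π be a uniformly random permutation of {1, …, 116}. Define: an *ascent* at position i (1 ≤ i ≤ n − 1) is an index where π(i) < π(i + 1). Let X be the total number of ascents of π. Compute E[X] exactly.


Write X = Σ X_I over i = 1, …, 115, with X_I the indicator of one ascent.
There are 115 indicators.
For each fixed i, the pair (π(i), π(i+1)) is a uniformly random ordered pair of distinct values from {1, …, 116}; by symmetry P[π(i) < π(i+1)] = 1/2.
By linearity: E[X] = 115 · (1/2) = (116 − 1) · (1/2) = 115/2 ≈ 57.50000.

E[X] = 115/2 = 57.50000.


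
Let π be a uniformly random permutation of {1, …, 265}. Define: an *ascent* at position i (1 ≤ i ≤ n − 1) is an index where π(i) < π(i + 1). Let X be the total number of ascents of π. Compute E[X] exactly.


Write X = Σ X_I over i = 1, …, 264, with X_I the indicator of one ascent.
There are 264 indicators.
For each fixed i, the pair (π(i), π(i+1)) is a uniformly random ordered pair of distinct values from {1, …, 265}; by symmetry P[π(i) < π(i+1)] = 1/2.
By linearity: E[X] = 264 · (1/2) = (265 − 1) · (1/2) = 132 ≈ 132.0000.

E[X] = 132 = 132.0000.


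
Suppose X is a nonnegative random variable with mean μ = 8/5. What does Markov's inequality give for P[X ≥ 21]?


μ = E[X] = 8/5, a = 21.
Markov: P[X ≥ 21] ≤ μ/a = (8/5)/21 = 8/105.
Numerically: ≈ 0.07619.
(Since a = 21 > μ = 1.60000, the bound 8/105 is < 1 and informative.)

P[X ≥ 21] ≤ 8/105 ≈ 0.07619.


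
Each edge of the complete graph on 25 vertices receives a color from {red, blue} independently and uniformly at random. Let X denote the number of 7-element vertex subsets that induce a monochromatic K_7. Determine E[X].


Let X = Σ_S X_S over the C(25, 7) = 480700 subsets S of size 7, where X_S = 1 if the K_7 on S is monochromatic.
For a fixed S, the K_7 on S has C(7, 2) = 21 edges. P[all 21 edges red] = (1/2)^21, and likewise for blue, so P[monochromatic] = 2·(1/2)^21 = 2^{1 − 21} = 1/1048576.
By linearity: E[X] = C(25, 7) · 2^{1 − 21} = 480700 · 1/1048576 = 120175/262144.
Numerically: E[X] ≈ 0.45843.

E[X] = C(25,7)·2^(1−C(7,2)) = 120175/262144 ≈ 0.45843.


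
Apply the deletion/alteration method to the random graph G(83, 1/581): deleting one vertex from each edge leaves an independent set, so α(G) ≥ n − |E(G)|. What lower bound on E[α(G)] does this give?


E[|E(G)|] = C(83, 2)·p = 3403 · (1/581) = 41/7.
E[α(G)] ≥ n − E[|E(G)|] = 83 − 41/7 = 540/7.
Numerically: ≈ 77.142857.
(This is only a lower bound; the true E[α(G)] may be larger.)

E[α(G)] ≥ 540/7 ≈ 77.142857.


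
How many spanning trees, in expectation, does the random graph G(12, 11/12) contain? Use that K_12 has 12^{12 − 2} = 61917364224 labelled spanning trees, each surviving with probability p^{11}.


K_12 has 12^{12 − 2} = 61917364224 labelled spanning trees.
For each such spanning tree H, let X_H = 1 if all 11 edges of H are present in G. Then P[X_H = 1] = p^{11} = (11/12)^{11} = 285311670611/743008370688.
By linearity of expectation: E[X] = Σ_H E[X_H] = 61917364224 · p^{11} = 61917364224 · 285311670611/743008370688 = 285311670611/12.
Numerically: E[X] ≈ 2.3776e+10.

E[X] = 61917364224 · (11/12)^{11} = 285311670611/12 ≈ 2.3776e+10.


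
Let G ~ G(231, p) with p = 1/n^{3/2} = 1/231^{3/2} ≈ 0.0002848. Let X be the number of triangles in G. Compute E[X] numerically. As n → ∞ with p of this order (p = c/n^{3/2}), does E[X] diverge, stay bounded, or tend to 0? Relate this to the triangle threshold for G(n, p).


Number of potential triangles: C(231, 3) = 2027795.
Each occurs with probability p³ ≈ (0.0002848)³ ≈ 2.310713e-11.
By linearity: E[X] = C(231, 3)·p³ ≈ 2027795 · 2.310713e-11 ≈ 0.0000.
Since α = 3/2 > 1, p = c/n^{3/2} = o(1/n) is below the triangle threshold p ~ 1/n. Asymptotically E[X] ~ (c³/6)·n^{3(1−α)} = (1³/6)·n^{-1.5} → 0, so by Markov's inequality G has no triangles w.h.p.

E[X] ≈ 0.0000; in regime p = Θ(1/n^{3/2}) E[X] tends to 0 (below the triangle threshold p ~ 1/n).


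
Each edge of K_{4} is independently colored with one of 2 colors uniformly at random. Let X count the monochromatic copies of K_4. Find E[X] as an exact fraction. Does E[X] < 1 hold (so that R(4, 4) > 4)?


E[X] = C(4, 4) · 2^{1 − 6} = 1 · 2^{−5} = 1/32.
As a reduced fraction: E[X] = 1/32 ≈ 0.03125.
Is E[X] < 1? YES.
Since E[X] < 1, there exists a 2-coloring of K_{4} with no monochromatic K_4; hence R(4, 4) > 4.

E[X] = 1/32 ≈ 0.03125; E[X] < 1, so R(4, 4) > 4.


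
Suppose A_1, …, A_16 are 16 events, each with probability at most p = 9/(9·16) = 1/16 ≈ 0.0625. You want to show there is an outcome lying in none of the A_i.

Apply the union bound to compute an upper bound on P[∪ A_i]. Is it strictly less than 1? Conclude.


Union bound: P[∪_{i=1}^{16} A_i] ≤ Σ_i P[A_i] ≤ 16·p = 16·(1/16) = 1.
Numerically: 1 ≈ 1.0000.
Is 1 < 1? NO.
Since the bound 1 is ≥ 1, the union bound is uninformative here; it does NOT by itself certify existence.

16·p = 1 ≈ 1.0000; existence NOT certified by the union bound.


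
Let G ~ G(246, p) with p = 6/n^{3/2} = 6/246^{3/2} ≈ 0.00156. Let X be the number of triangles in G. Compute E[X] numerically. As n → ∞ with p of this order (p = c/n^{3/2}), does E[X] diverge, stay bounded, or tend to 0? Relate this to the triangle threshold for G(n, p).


Number of potential triangles: C(246, 3) = 2450980.
Each occurs with probability p³ ≈ (0.00156)³ ≈ 3.76050e-09.
By linearity: E[X] = C(246, 3)·p³ ≈ 2450980 · 3.76050e-09 ≈ 0.009.
Since α = 3/2 > 1, p = c/n^{3/2} = o(1/n) is below the triangle threshold p ~ 1/n. Asymptotically E[X] ~ (c³/6)·n^{3(1−α)} = (6³/6)·n^{-1.5} → 0, so by Markov's inequality G has no triangles w.h.p.

E[X] ≈ 0.009; in regime p = Θ(1/n^{3/2}) E[X] tends to 0 (below the triangle threshold p ~ 1/n).


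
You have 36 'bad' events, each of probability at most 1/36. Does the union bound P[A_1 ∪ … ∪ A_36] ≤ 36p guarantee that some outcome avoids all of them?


Union bound: P[∪_{i=1}^{36} A_i] ≤ Σ_i P[A_i] ≤ 36·p = 36·(1/36) = 1.
Numerically: 1 ≈ 1.0000.
Is 1 < 1? NO.
Since the bound 1 is ≥ 1, the union bound is uninformative here; it does NOT by itself certify existence.

36·p = 1 ≈ 1.0000; existence NOT certified by the union bound.


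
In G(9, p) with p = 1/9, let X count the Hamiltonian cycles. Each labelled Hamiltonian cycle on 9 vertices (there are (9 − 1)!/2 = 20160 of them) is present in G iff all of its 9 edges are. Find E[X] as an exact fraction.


K_9 has (9 − 1)!/2 = 20160 labelled Hamiltonian cycles.
For each such Hamiltonian cycle H, let X_H = 1 if all 9 edges of H are present in G. Then P[X_H = 1] = p^{9} = (1/9)^{9} = 1/387420489.
Summing the indicators: E[X] = Σ_H E[X_H] = 20160 · p^{9} = 20160 · 1/387420489 = 2240/43046721.
Numerically: E[X] ≈ 5.20365e-05.

E[X] = 20160 · (1/9)^{9} = 2240/43046721 ≈ 5.20365e-05.


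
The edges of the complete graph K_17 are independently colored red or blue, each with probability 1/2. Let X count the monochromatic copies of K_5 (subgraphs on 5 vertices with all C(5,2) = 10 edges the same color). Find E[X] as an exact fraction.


Let X = Σ_S X_S over the C(17, 5) = 6188 subsets S of size 5, where X_S = 1 if the K_5 on S is monochromatic.
For a fixed S, the K_5 on S has C(5, 2) = 10 edges. P[all 10 edges red] = (1/2)^10, and likewise for blue, so P[monochromatic] = 2·(1/2)^10 = 2^{1 − 10} = 1/512.
By linearity of expectation: E[X] = C(17, 5) · 2^{1 − 10} = 6188 · 1/512 = 1547/128.
Numerically: E[X] ≈ 12.085938.

E[X] = C(17,5)·2^(1−C(5,2)) = 1547/128 ≈ 12.085938.


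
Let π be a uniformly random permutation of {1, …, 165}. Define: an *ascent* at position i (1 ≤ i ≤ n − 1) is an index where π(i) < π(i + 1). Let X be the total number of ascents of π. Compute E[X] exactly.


Write X = Σ X_I over i = 1, …, 164, with X_I the indicator of one ascent.
There are 164 indicators.
For each fixed i, the pair (π(i), π(i+1)) is a uniformly random ordered pair of distinct values from {1, …, 165}; by symmetry P[π(i) < π(i+1)] = 1/2.
By linearity: E[X] = 164 · (1/2) = (165 − 1) · (1/2) = 82 ≈ 82.000000.

E[X] = 82 = 82.000000.


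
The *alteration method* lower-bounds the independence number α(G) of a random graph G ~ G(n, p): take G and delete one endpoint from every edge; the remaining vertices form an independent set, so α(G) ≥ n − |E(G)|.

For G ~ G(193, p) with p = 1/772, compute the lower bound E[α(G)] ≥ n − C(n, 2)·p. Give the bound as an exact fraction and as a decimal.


E[|E(G)|] = C(193, 2)·p = 18528 · (1/772) = 24.
E[α(G)] ≥ n − E[|E(G)|] = 193 − 24 = 169.
Numerically: ≈ 169.000000.
(This is only a lower bound; the true E[α(G)] may be larger.)

E[α(G)] ≥ 169 ≈ 169.000000.


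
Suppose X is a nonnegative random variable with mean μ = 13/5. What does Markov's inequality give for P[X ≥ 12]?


μ = E[X] = 13/5, a = 12.
Markov: P[X ≥ 12] ≤ μ/a = (13/5)/12 = 13/60.
Numerically: ≈ 0.217.
(Since a = 12 > μ = 2.600, the bound 13/60 is < 1 and informative.)

P[X ≥ 12] ≤ 13/60 ≈ 0.217.


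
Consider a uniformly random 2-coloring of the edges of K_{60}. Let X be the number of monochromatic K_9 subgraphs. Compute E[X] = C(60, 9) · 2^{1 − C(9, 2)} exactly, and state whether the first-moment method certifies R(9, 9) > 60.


E[X] = C(60, 9) · 2^{1 − 36} = 14783142660 · 2^{−35} = 14783142660/34359738368.
As a reduced fraction: E[X] = 3695785665/8589934592 ≈ 0.430.
Is E[X] < 1? YES.
Since E[X] < 1, there exists a 2-coloring of K_{60} with no monochromatic K_9; hence R(9, 9) > 60.

E[X] = 3695785665/8589934592 ≈ 0.430; E[X] < 1, so R(9, 9) > 60.


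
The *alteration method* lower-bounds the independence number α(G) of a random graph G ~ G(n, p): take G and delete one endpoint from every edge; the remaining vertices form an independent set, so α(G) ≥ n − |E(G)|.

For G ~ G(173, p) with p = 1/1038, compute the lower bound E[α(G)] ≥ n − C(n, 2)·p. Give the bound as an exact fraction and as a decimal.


E[|E(G)|] = C(173, 2)·p = 14878 · (1/1038) = 43/3.
E[α(G)] ≥ n − E[|E(G)|] = 173 − 43/3 = 476/3.
Numerically: ≈ 158.666667.
(This is only a lower bound; the true E[α(G)] may be larger.)

E[α(G)] ≥ 476/3 ≈ 158.666667.


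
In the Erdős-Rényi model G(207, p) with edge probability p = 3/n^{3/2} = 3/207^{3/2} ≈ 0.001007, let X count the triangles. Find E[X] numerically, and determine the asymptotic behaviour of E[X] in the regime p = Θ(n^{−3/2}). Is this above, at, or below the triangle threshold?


Number of potential triangles: C(207, 3) = 1456935.
Each occurs with probability p³ ≈ (0.001007)³ ≈ 1.022109e-09.
By linearity: E[X] = C(207, 3)·p³ ≈ 1456935 · 1.022109e-09 ≈ 0.0015.
Since α = 3/2 > 1, p = c/n^{3/2} = o(1/n) is below the triangle threshold p ~ 1/n. Asymptotically E[X] ~ (c³/6)·n^{3(1−α)} = (3³/6)·n^{-1.5} → 0, so by Markov's inequality G has no triangles w.h.p.

E[X] ≈ 0.0015; in regime p = Θ(1/n^{3/2}) E[X] tends to 0 (below the triangle threshold p ~ 1/n).


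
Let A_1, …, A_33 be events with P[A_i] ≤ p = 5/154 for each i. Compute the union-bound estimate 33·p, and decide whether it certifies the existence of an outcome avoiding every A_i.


Union bound: P[∪_{i=1}^{33} A_i] ≤ Σ_i P[A_i] ≤ 33·p = 33·(5/154) = 15/14.
Numerically: 15/14 ≈ 1.0714286.
Is 15/14 < 1? NO.
Since the bound 15/14 is ≥ 1, the union bound is uninformative here; it does NOT by itself certify existence.

33·p = 15/14 ≈ 1.0714286; existence NOT certified by the union bound.


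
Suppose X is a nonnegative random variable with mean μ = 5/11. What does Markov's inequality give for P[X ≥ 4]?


μ = E[X] = 5/11, a = 4.
Markov: P[X ≥ 4] ≤ μ/a = (5/11)/4 = 5/44.
Numerically: ≈ 0.113636.
(Since a = 4 > μ = 0.454545, the bound 5/44 is < 1 and informative.)

P[X ≥ 4] ≤ 5/44 ≈ 0.113636.


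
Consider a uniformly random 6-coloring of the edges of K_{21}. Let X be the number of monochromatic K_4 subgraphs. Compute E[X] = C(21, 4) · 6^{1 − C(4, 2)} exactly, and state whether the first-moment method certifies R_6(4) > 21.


E[X] = C(21, 4) · 6^{1 − 6} = 5985 · 6^{−5} = 5985/7776.
As a reduced fraction: E[X] = 665/864 ≈ 0.76968.
Is E[X] < 1? YES.
Since E[X] < 1, there exists a 6-coloring of K_{21} with no monochromatic K_4; hence R_6(4) > 21.

E[X] = 665/864 ≈ 0.76968; E[X] < 1, so R_6(4) > 21.


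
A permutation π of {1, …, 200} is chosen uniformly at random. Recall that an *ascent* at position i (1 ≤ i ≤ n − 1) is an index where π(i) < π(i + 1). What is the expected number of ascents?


Write X = Σ X_I over i = 1, …, 199, with X_I the indicator of one ascent.
There are 199 indicators.
For each fixed i, the pair (π(i), π(i+1)) is a uniformly random ordered pair of distinct values from {1, …, 200}; by symmetry P[π(i) < π(i+1)] = 1/2.
By linearity: E[X] = 199 · (1/2) = (200 − 1) · (1/2) = 199/2 ≈ 99.500.

E[X] = 199/2 = 99.500.


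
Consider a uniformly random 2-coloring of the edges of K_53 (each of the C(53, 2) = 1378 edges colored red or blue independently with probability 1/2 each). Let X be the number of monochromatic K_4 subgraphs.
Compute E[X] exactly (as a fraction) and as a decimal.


Let X = Σ_S X_S over the C(53, 4) = 292825 subsets S of size 4, where X_S = 1 if the K_4 on S is monochromatic.
For a fixed S, the K_4 on S has C(4, 2) = 6 edges. P[all 6 edges red] = (1/2)^6, and likewise for blue, so P[monochromatic] = 2·(1/2)^6 = 2^{1 − 6} = 1/32.
By linearity: E[X] = C(53, 4) · 2^{1 − 6} = 292825 · 1/32 = 292825/32.
Numerically: E[X] ≈ 9150.78125.

E[X] = C(53,4)·2^(1−C(4,2)) = 292825/32 ≈ 9150.78125.


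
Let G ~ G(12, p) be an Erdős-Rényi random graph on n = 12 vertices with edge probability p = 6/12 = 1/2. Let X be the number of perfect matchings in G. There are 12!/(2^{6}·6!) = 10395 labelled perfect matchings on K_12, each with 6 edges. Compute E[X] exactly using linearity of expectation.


K_12 has 12!/(2^{6}·6!) = 10395 labelled perfect matchings.
For each such perfect matching H, let X_H = 1 if all 6 edges of H are present in G. Then P[X_H = 1] = p^{6} = (1/2)^{6} = 1/64.
By linearity: E[X] = Σ_H E[X_H] = 10395 · p^{6} = 10395 · 1/64 = 10395/64.
Numerically: E[X] ≈ 162.

E[X] = 10395 · (1/2)^{6} = 10395/64 ≈ 162.


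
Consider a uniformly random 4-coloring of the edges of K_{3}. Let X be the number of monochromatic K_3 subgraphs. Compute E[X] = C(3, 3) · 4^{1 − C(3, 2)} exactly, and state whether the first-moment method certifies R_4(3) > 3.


E[X] = C(3, 3) · 4^{1 − 3} = 1 · 4^{−2} = 1/16.
As a reduced fraction: E[X] = 1/16 ≈ 0.0625000.
Is E[X] < 1? YES.
Since E[X] < 1, there exists a 4-coloring of K_{3} with no monochromatic K_3; hence R_4(3) > 3.

E[X] = 1/16 ≈ 0.0625000; E[X] < 1, so R_4(3) > 3.


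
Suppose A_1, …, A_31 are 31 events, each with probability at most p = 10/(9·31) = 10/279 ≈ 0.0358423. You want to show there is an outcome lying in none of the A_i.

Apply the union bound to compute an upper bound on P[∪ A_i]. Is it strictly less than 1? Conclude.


Union bound: P[∪_{i=1}^{31} A_i] ≤ Σ_i P[A_i] ≤ 31·p = 31·(10/279) = 10/9.
Numerically: 10/9 ≈ 1.1111111.
Is 10/9 < 1? NO.
Since the bound 10/9 is ≥ 1, the union bound is uninformative here; it does NOT by itself certify existence.

31·p = 10/9 ≈ 1.1111111; existence NOT certified by the union bound.


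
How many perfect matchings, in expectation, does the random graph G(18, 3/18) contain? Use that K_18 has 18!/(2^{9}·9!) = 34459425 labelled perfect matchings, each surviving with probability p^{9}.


K_18 has 18!/(2^{9}·9!) = 34459425 labelled perfect matchings.
For each such perfect matching H, let X_H = 1 if all 9 edges of H are present in G. Then P[X_H = 1] = p^{9} = (1/6)^{9} = 1/10077696.
By linearity: E[X] = Σ_H E[X_H] = 34459425 · p^{9} = 34459425 · 1/10077696 = 425425/124416.
Numerically: E[X] ≈ 3.42.

E[X] = 34459425 · (1/6)^{9} = 425425/124416 ≈ 3.42.


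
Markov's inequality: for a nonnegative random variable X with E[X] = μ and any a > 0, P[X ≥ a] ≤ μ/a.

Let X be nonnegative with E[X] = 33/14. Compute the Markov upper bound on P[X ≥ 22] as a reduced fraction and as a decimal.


μ = E[X] = 33/14, a = 22.
Markov: P[X ≥ 22] ≤ μ/a = (33/14)/22 = 3/28.
Numerically: ≈ 0.107143.
(Since a = 22 > μ = 2.357143, the bound 3/28 is < 1 and informative.)

P[X ≥ 22] ≤ 3/28 ≈ 0.107143.


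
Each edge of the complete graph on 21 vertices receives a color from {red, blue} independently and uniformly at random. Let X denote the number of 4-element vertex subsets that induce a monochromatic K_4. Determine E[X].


Let X = Σ_S X_S over the C(21, 4) = 5985 subsets S of size 4, where X_S = 1 if the K_4 on S is monochromatic.
For a fixed S, the K_4 on S has C(4, 2) = 6 edges. P[all 6 edges red] = (1/2)^6, and likewise for blue, so P[monochromatic] = 2·(1/2)^6 = 2^{1 − 6} = 1/32.
By linearity: E[X] = C(21, 4) · 2^{1 − 6} = 5985 · 1/32 = 5985/32.
Numerically: E[X] ≈ 187.03125.

E[X] = C(21,4)·2^(1−C(4,2)) = 5985/32 ≈ 187.03125.


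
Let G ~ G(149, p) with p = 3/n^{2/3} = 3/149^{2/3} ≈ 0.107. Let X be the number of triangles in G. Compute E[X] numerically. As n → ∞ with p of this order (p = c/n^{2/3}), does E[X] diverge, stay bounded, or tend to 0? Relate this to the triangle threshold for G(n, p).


Number of potential triangles: C(149, 3) = 540274.
Each occurs with probability p³ ≈ (0.107)³ ≈ 1.21616e-03.
By linearity: E[X] = C(149, 3)·p³ ≈ 540274 · 1.21616e-03 ≈ 657.060.
Since α = 2/3 < 1, p = c/n^{2/3} ≫ 1/n is above the triangle threshold p ~ 1/n. Asymptotically E[X] ~ (c³/6)·n^{3(1−α)} = (3³/6)·n^{1} → ∞; triangles are abundant w.h.p.

E[X] ≈ 657.060; in regime p = Θ(1/n^{2/3}) E[X] diverges (above the triangle threshold p ~ 1/n).


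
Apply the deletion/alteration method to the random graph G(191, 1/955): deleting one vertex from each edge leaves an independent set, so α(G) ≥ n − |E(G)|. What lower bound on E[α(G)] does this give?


E[|E(G)|] = C(191, 2)·p = 18145 · (1/955) = 19.
E[α(G)] ≥ n − E[|E(G)|] = 191 − 19 = 172.
Numerically: ≈ 172.00000.
(This is only a lower bound; the true E[α(G)] may be larger.)

E[α(G)] ≥ 172 ≈ 172.00000.


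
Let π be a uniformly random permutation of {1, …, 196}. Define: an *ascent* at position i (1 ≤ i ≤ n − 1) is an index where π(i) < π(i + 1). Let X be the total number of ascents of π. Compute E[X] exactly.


Write X = Σ X_I over i = 1, …, 195, with X_I the indicator of one ascent.
There are 195 indicators.
For each fixed i, the pair (π(i), π(i+1)) is a uniformly random ordered pair of distinct values from {1, …, 196}; by symmetry P[π(i) < π(i+1)] = 1/2.
By linearity: E[X] = 195 · (1/2) = (196 − 1) · (1/2) = 195/2 ≈ 97.5000.

E[X] = 195/2 = 97.5000.


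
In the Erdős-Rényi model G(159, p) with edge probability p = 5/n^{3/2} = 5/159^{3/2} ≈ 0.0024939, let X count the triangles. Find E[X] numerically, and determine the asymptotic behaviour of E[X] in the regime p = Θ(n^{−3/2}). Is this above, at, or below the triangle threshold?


Number of potential triangles: C(159, 3) = 657359.
Each occurs with probability p³ ≈ (0.0024939)³ ≈ 1.5510398e-08.
By linearity: E[X] = C(159, 3)·p³ ≈ 657359 · 1.5510398e-08 ≈ 0.01020.
Since α = 3/2 > 1, p = c/n^{3/2} = o(1/n) is below the triangle threshold p ~ 1/n. Asymptotically E[X] ~ (c³/6)·n^{3(1−α)} = (5³/6)·n^{-1.5} → 0, so by Markov's inequality G has no triangles w.h.p.

E[X] ≈ 0.01020; in regime p = Θ(1/n^{3/2}) E[X] tends to 0 (below the triangle threshold p ~ 1/n).


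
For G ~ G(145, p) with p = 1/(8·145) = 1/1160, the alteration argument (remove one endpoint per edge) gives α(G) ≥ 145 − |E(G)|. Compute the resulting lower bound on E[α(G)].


E[|E(G)|] = C(145, 2)·p = 10440 · (1/1160) = 9.
E[α(G)] ≥ n − E[|E(G)|] = 145 − 9 = 136.
Numerically: ≈ 136.00000.
(This is only a lower bound; the true E[α(G)] may be larger.)

E[α(G)] ≥ 136 ≈ 136.00000.


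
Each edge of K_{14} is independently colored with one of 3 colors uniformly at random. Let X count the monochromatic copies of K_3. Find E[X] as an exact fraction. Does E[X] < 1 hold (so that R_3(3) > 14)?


E[X] = C(14, 3) · 3^{1 − 3} = 364 · 3^{−2} = 364/9.
As a reduced fraction: E[X] = 364/9 ≈ 40.4444444.
Is E[X] < 1? NO.
Since E[X] ≥ 1, the first-moment bound is inconclusive at n = 14; it does NOT by itself certify R_3(3) > 14.

E[X] = 364/9 ≈ 40.4444444; E[X] ≥ 1; first-moment method inconclusive here.


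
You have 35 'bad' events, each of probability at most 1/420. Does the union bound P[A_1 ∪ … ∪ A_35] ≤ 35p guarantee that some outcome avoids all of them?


Union bound: P[∪_{i=1}^{35} A_i] ≤ Σ_i P[A_i] ≤ 35·p = 35·(1/420) = 1/12.
Numerically: 1/12 ≈ 0.083333.
Is 1/12 < 1? YES.
Since P[∪ A_i] ≤ 1/12 < 1, the complement has P[∩ A_i^c] ≥ 1 − 1/12 = 11/12 > 0, so some outcome avoids every A_i.

35·p = 1/12 ≈ 0.083333; existence CERTIFIED by the union bound.


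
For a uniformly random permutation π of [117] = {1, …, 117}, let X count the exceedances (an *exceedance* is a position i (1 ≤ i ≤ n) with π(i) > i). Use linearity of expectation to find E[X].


Write X = Σ_{i=1}^{117} X_i, where X_i = 1_{π(i) > i}.
For each fixed i, π(i) is uniform over {1, …, 117} (marginal of a uniform permutation), so P[π(i) > i] = (n − i)/n. Summing: Σ_{i=1}^{117} (n − i)/n = (0 + 1 + … + 116)/117 = 117(117 − 1)/(2·117) = (117 − 1)/2.
Hence E[X] = Σ_{i=1}^{117} (117 − i)/117 = 58 ≈ 58.00000.

E[X] = 58 = 58.00000.


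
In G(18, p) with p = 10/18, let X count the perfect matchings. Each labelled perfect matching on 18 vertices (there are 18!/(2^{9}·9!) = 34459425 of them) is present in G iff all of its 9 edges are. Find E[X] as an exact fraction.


K_18 has 18!/(2^{9}·9!) = 34459425 labelled perfect matchings.
For each such perfect matching H, let X_H = 1 if all 9 edges of H are present in G. Then P[X_H = 1] = p^{9} = (5/9)^{9} = 1953125/387420489.
By linearity of expectation: E[X] = Σ_H E[X_H] = 34459425 · p^{9} = 34459425 · 1953125/387420489 = 830908203125/4782969.
Numerically: E[X] ≈ 1.7372e+05.

E[X] = 34459425 · (5/9)^{9} = 830908203125/4782969 ≈ 1.7372e+05.


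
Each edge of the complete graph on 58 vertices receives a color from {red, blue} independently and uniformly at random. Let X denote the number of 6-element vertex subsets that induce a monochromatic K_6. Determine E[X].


Let X = Σ_S X_S over the C(58, 6) = 40475358 subsets S of size 6, where X_S = 1 if the K_6 on S is monochromatic.
For a fixed S, the K_6 on S has C(6, 2) = 15 edges. P[all 15 edges red] = (1/2)^15, and likewise for blue, so P[monochromatic] = 2·(1/2)^15 = 2^{1 − 15} = 1/16384.
By linearity: E[X] = C(58, 6) · 2^{1 − 15} = 40475358 · 1/16384 = 20237679/8192.
Numerically: E[X] ≈ 2470.419800.

E[X] = C(58,6)·2^(1−C(6,2)) = 20237679/8192 ≈ 2470.419800.


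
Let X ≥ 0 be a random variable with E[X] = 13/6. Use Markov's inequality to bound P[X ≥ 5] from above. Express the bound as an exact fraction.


μ = E[X] = 13/6, a = 5.
Markov: P[X ≥ 5] ≤ μ/a = (13/6)/5 = 13/30.
Numerically: ≈ 0.4333.
(Since a = 5 > μ = 2.1667, the bound 13/30 is < 1 and informative.)

P[X ≥ 5] ≤ 13/30 ≈ 0.4333.


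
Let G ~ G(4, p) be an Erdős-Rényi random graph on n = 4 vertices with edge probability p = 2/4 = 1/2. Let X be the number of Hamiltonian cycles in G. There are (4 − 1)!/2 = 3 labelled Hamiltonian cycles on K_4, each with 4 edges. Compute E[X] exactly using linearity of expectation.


K_4 has (4 − 1)!/2 = 3 labelled Hamiltonian cycles.
For each such Hamiltonian cycle H, let X_H = 1 if all 4 edges of H are present in G. Then P[X_H = 1] = p^{4} = (1/2)^{4} = 1/16.
Summing the indicators: E[X] = Σ_H E[X_H] = 3 · p^{4} = 3 · 1/16 = 3/16.
Numerically: E[X] ≈ 0.188.

E[X] = 3 · (1/2)^{4} = 3/16 ≈ 0.188.


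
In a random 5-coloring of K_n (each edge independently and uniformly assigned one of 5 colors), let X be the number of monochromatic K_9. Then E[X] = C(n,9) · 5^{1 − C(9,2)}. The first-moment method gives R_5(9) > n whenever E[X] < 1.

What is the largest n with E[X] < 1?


We need C(n, 9) · 5^{1 − 36} < 1, i.e. C(n, 9) < 5^{36 − 1} = 2910383045673370361328125.
Check values of n near the boundary:
  n = 2169: C(2169, 9) = 2879753360044504243499683; 2879753360044504243499683 < 2910383045673370361328125? YES
  n = 2170: C(2170, 9) = 2891746779868845075610510; 2891746779868845075610510 < 2910383045673370361328125? YES
  n = 2171: C(2171, 9) = 2903784578674959601827205; 2903784578674959601827205 < 2910383045673370361328125? YES
  n = 2172: C(2172, 9) = 2915866900084148060642020; 2915866900084148060642020 < 2910383045673370361328125? NO
  n = 2173: C(2173, 9) = 2927993888115921319674265; 2927993888115921319674265 < 2910383045673370361328125? NO
  n = 2174: C(2174, 9) = 2940165687188920530702934; 2940165687188920530702934 < 2910383045673370361328125? NO
The largest n with C(n, 9) < 2910383045673370361328125 is n = 2171 (where E[X] = 580756915734991920365441/582076609134674072265625 ≈ 0.9977). Hence R_5(9) > 2171, i.e. R_5(9) ≥ 2172.

Largest n = 2171; hence R_5(9) > 2171.


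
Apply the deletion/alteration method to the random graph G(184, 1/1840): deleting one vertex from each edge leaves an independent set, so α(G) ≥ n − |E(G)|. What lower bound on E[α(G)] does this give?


E[|E(G)|] = C(184, 2)·p = 16836 · (1/1840) = 183/20.
E[α(G)] ≥ n − E[|E(G)|] = 184 − 183/20 = 3497/20.
Numerically: ≈ 174.850.
(This is only a lower bound; the true E[α(G)] may be larger.)

E[α(G)] ≥ 3497/20 ≈ 174.850.


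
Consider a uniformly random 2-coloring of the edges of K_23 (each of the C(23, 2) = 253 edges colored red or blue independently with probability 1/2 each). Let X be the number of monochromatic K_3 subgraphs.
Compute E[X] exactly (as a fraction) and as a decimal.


Let X = Σ_S X_S over the C(23, 3) = 1771 subsets S of size 3, where X_S = 1 if the K_3 on S is monochromatic.
For a fixed S, the K_3 on S has C(3, 2) = 3 edges. P[all 3 edges red] = (1/2)^3, and likewise for blue, so P[monochromatic] = 2·(1/2)^3 = 2^{1 − 3} = 1/4.
By linearity of expectation: E[X] = C(23, 3) · 2^{1 − 3} = 1771 · 1/4 = 1771/4.
Numerically: E[X] ≈ 442.750000.

E[X] = C(23,3)·2^(1−C(3,2)) = 1771/4 ≈ 442.750000.


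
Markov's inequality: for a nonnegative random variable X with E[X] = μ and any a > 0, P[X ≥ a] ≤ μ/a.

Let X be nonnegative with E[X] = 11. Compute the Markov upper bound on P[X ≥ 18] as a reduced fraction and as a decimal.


μ = E[X] = 11, a = 18.
Markov: P[X ≥ 18] ≤ μ/a = (11)/18 = 11/18.
Numerically: ≈ 0.6111.
(Since a = 18 > μ = 11.0000, the bound 11/18 is < 1 and informative.)

P[X ≥ 18] ≤ 11/18 ≈ 0.6111.


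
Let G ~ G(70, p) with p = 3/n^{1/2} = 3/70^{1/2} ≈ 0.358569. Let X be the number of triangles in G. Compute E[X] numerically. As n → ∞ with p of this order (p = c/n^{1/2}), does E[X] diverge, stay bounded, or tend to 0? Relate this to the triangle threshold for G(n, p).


Number of potential triangles: C(70, 3) = 54740.
Each occurs with probability p³ ≈ (0.358569)³ ≈ 4.61016749e-02.
By linearity: E[X] = C(70, 3)·p³ ≈ 54740 · 4.61016749e-02 ≈ 2523.605686.
Since α = 1/2 < 1, p = c/n^{1/2} ≫ 1/n is above the triangle threshold p ~ 1/n. Asymptotically E[X] ~ (c³/6)·n^{3(1−α)} = (3³/6)·n^{1.5} → ∞; triangles are abundant w.h.p.

E[X] ≈ 2523.605686; in regime p = Θ(1/n^{1/2}) E[X] diverges (above the triangle threshold p ~ 1/n).


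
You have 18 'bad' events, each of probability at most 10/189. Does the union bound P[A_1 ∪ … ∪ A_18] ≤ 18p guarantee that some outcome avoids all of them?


Union bound: P[∪_{i=1}^{18} A_i] ≤ Σ_i P[A_i] ≤ 18·p = 18·(10/189) = 20/21.
Numerically: 20/21 ≈ 0.952381.
Is 20/21 < 1? YES.
Since P[∪ A_i] ≤ 20/21 < 1, the complement has P[∩ A_i^c] ≥ 1 − 20/21 = 1/21 > 0, so some outcome avoids every A_i.

18·p = 20/21 ≈ 0.952381; existence CERTIFIED by the union bound.


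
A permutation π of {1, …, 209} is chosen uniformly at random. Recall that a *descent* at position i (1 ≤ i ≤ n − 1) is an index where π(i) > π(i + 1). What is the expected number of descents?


Write X = Σ X_I over i = 1, …, 208, with X_I the indicator of one descent.
There are 208 indicators.
For each fixed i, the pair (π(i), π(i+1)) is a uniformly random ordered pair of distinct values from {1, …, 209}; by symmetry P[π(i) > π(i+1)] = 1/2.
By linearity: E[X] = 208 · (1/2) = (209 − 1) · (1/2) = 104 ≈ 104.000.

E[X] = 104 = 104.000.


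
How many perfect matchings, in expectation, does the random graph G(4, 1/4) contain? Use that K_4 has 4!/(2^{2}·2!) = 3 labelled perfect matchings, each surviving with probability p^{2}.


K_4 has 4!/(2^{2}·2!) = 3 labelled perfect matchings.
For each such perfect matching H, let X_H = 1 if all 2 edges of H are present in G. Then P[X_H = 1] = p^{2} = (1/4)^{2} = 1/16.
By linearity of expectation: E[X] = Σ_H E[X_H] = 3 · p^{2} = 3 · 1/16 = 3/16.
Numerically: E[X] ≈ 0.1875.

E[X] = 3 · (1/4)^{2} = 3/16 ≈ 0.1875.


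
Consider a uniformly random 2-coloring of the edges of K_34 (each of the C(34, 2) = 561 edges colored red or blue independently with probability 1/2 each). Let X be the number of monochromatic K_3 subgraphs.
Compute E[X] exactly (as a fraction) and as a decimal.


Let X = Σ_S X_S over the C(34, 3) = 5984 subsets S of size 3, where X_S = 1 if the K_3 on S is monochromatic.
For a fixed S, the K_3 on S has C(3, 2) = 3 edges. P[all 3 edges red] = (1/2)^3, and likewise for blue, so P[monochromatic] = 2·(1/2)^3 = 2^{1 − 3} = 1/4.
By linearity: E[X] = C(34, 3) · 2^{1 − 3} = 5984 · 1/4 = 1496.
Numerically: E[X] ≈ 1496.00000.

E[X] = C(34,3)·2^(1−C(3,2)) = 1496 ≈ 1496.00000.


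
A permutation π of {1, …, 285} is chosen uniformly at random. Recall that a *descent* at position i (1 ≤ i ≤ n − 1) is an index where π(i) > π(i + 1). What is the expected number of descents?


Write X = Σ X_I over i = 1, …, 284, with X_I the indicator of one descent.
There are 284 indicators.
For each fixed i, the pair (π(i), π(i+1)) is a uniformly random ordered pair of distinct values from {1, …, 285}; by symmetry P[π(i) > π(i+1)] = 1/2.
By linearity: E[X] = 284 · (1/2) = (285 − 1) · (1/2) = 142 ≈ 142.0000.

E[X] = 142 = 142.0000.
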